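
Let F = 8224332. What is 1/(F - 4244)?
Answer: 1/8220088 ≈ 1.2165e-7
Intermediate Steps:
1/(F - 4244) = 1/(8224332 - 4244) = 1/8220088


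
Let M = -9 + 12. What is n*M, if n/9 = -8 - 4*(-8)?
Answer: 648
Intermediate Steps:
n = 216 (n = 9*(-8 - 4*(-8)) = 9*(-8 + 32) = 9*24 = 216)
M = 3
n*M = 216*3 = 648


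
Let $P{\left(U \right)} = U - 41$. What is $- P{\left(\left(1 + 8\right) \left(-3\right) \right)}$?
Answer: $68$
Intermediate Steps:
$P{\left(U \right)} = -41 + U$ ($P{\left(U \right)} = U - 41 = -41 + U$)
$- P{\left(\left(1 + 8\right) \left(-3\right) \right)} = - (-41 + \left(1 + 8\right) \left(-3\right)) = - (-41 + 9 \left(-3\right)) = - (-41 - 27) = \left(-1\right) \left(-68\right) = 68$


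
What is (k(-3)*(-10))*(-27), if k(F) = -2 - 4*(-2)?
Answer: 1620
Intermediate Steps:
k(F) = 6 (k(F) = -2 + 8 = 6)
(k(-3)*(-10))*(-27) = (6*(-10))*(-27) = -60*(-27) = 1620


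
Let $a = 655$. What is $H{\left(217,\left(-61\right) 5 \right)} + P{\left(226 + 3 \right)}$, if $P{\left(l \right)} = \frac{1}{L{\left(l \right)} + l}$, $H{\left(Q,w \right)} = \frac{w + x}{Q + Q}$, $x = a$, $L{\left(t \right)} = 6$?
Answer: $\frac{5906}{7285} \approx 0.81071$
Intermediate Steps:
$x = 655$
$H{\left(Q,w \right)} = \frac{655 + w}{2 Q}$ ($H{\left(Q,w \right)} = \frac{w + 655}{Q + Q} = \frac{655 + w}{2 Q}$)
$P{\left(l \right)} = \frac{1}{6 + l}$
$H{\left(217,\left(-61\right) 5 \right)} + P{\left(226 + 3 \right)} = \frac{655 - 305}{2 \cdot 217} + \frac{1}{6 + \left(226 + 3\right)} = \frac{1}{2} \cdot \frac{1}{217} \left(655 - 305\right) + \frac{1}{6 + 229} = \frac{1}{2} \cdot \frac{1}{217} \cdot 350 + \frac{1}{235} = \frac{25}{31} + \frac{1}{235} = \frac{5906}{7285}$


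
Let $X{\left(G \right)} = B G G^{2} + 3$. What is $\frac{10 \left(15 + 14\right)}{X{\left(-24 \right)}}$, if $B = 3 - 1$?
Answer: $- \frac{58}{5529} \approx -0.01049$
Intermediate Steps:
$B = 2$
$X{\left(G \right)} = 3 + 2 G^{3}$ ($X{\left(G \right)} = 2 G G^{2} + 3 = 2 G^{3} + 3 = 3 + 2 G^{3}$)
$\frac{10 \left(15 + 14\right)}{X{\left(-24 \right)}} = \frac{10 \left(15 + 14\right)}{3 + 2 \left(-24\right)^{3}} = \frac{10 \cdot 29}{3 + 2 \left(-13824\right)} = \frac{290}{3 - 27648} = \frac{290}{-27645} = 290 \left(- \frac{1}{27645}\right) = - \frac{58}{5529}$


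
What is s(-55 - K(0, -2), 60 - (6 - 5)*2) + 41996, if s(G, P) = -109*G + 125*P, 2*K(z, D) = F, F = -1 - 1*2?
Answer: 110155/2 ≈ 55078.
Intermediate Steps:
F = -3 (F = -1 - 2 = -3)
K(z, D) = -3/2 (K(z, D) = (½)*(-3) = -3/2)
s(-55 - K(0, -2), 60 - (6 - 5)*2) + 41996 = (-109*(-55 - 1*(-3/2)) + 125*(60 - (6 - 5)*2)) + 41996 = (-109*(-55 + 3/2) + 125*(60 - 2)) + 41996 = (-109*(-107/2) + 125*(60 - 1*2)) + 41996 = (11663/2 + 125*(60 - 2)) + 41996 = (11663/2 + 125*58) + 41996 = (11663/2 + 7250) + 41996 = 26163/2 + 41996 = 110155/2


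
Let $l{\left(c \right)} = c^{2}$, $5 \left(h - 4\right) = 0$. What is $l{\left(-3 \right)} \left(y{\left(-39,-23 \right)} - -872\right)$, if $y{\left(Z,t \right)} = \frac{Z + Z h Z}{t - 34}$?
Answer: $\frac{130977}{19} \approx 6893.5$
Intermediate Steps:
$h = 4$ ($h = 4 + \frac{1}{5} \cdot 0 = 4 + 0 = 4$)
$y{\left(Z,t \right)} = \frac{Z + 4 Z^{2}}{-34 + t}$ ($y{\left(Z,t \right)} = \frac{Z + Z 4 Z}{t - 34} = \frac{Z + 4 Z Z}{-34 + t} = \frac{Z + 4 Z^{2}}{-34 + t}$)
$l{\left(-3 \right)} \left(y{\left(-39,-23 \right)} - -872\right) = \left(-3\right)^{2} \left(- \frac{39 \left(1 + 4 \left(-39\right)\right)}{-34 - 23} - -872\right) = 9 \left(- \frac{39 \left(1 - 156\right)}{-57} + 872\right) = 9 \left(\left(-39\right) \left(- \frac{1}{57}\right) \left(-155\right) + 872\right) = 9 \left(- \frac{2015}{19} + 872\right) = 9 \cdot \frac{14553}{19} = \frac{130977}{19}$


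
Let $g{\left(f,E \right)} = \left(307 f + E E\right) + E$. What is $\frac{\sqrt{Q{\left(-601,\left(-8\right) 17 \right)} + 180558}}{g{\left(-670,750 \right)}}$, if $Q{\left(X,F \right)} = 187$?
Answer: $\frac{\sqrt{180745}}{357560} \approx 0.001189$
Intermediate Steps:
$g{\left(f,E \right)} = E + E^{2} + 307 f$ ($g{\left(f,E \right)} = \left(307 f + E^{2}\right) + E = \left(E^{2} + 307 f\right) + E = E + E^{2} + 307 f$)
$\frac{\sqrt{Q{\left(-601,\left(-8\right) 17 \right)} + 180558}}{g{\left(-670,750 \right)}} = \frac{\sqrt{187 + 180558}}{750 + 750^{2} + 307 \left(-670\right)} = \frac{\sqrt{180745}}{750 + 562500 - 205690} = \frac{\sqrt{180745}}{357560}$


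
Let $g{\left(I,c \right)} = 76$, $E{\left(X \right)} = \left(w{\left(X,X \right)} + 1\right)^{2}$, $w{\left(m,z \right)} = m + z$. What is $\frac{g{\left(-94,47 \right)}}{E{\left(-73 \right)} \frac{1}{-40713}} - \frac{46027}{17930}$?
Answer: $- \frac{11289301703}{75395650} \approx -149.73$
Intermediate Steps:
$E{\left(X \right)} = \left(1 + 2 X\right)^{2}$ ($E{\left(X \right)} = \left(\left(X + X\right) + 1\right)^{2} = \left(2 X + 1\right)^{2} = \left(1 + 2 X\right)^{2}$)
$\frac{g{\left(-94,47 \right)}}{E{\left(-73 \right)} \frac{1}{-40713}} - \frac{46027}{17930} = \frac{76}{\left(1 + 2 \left(-73\right)\right)^{2} \frac{1}{-40713}} - \frac{46027}{17930} = \frac{76}{\left(1 - 146\right)^{2} \left(- \frac{1}{40713}\right)} - \frac{46027}{17930} = \frac{76}{\left(-145\right)^{2} \left(- \frac{1}{40713}\right)} - \frac{46027}{17930} = \frac{76}{21025 \left(- \frac{1}{40713}\right)} - \frac{46027}{17930} = \frac{76}{- \frac{21025}{40713}} - \frac{46027}{17930} = 76 \left(- \frac{40713}{21025}\right) - \frac{46027}{17930} = - \frac{3094188}{21025} - \frac{46027}{17930} = - \frac{11289301703}{75395650}$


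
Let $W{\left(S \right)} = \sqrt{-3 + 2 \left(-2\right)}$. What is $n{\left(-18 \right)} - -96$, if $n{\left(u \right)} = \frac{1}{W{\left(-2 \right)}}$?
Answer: $96 - \frac{i \sqrt{7}}{7} \approx 96.0 - 0.37796 i$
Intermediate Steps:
$W{\left(S \right)} = i \sqrt{7}$ ($W{\left(S \right)} = \sqrt{-3 - 4} = \sqrt{-7} = i \sqrt{7}$)
$n{\left(u \right)} = - \frac{i \sqrt{7}}{7}$ ($n{\left(u \right)} = \frac{1}{i \sqrt{7}} = - \frac{i \sqrt{7}}{7}$)
$n{\left(-18 \right)} - -96 = - \frac{i \sqrt{7}}{7} - -96 = - \frac{i \sqrt{7}}{7} + 96 = 96 - \frac{i \sqrt{7}}{7}$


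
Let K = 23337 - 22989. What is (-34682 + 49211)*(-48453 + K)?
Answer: -698917545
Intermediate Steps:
K = 348
(-34682 + 49211)*(-48453 + K) = (-34682 + 49211)*(-48453 + 348) = 14529*(-48105) = -698917545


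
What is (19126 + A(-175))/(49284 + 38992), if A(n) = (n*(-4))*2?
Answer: 10263/44138 ≈ 0.23252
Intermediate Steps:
A(n) = -8*n (A(n) = -4*n*2 = -8*n)
(19126 + A(-175))/(49284 + 38992) = (19126 - 8*(-175))/(49284 + 38992) = (19126 + 1400)/88276 = 20526*(1/88276) = 10263/44138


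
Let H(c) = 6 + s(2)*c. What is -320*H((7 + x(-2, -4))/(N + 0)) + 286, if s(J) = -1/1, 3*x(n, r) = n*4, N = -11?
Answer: -58082/33 ≈ -1760.1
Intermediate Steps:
x(n, r) = 4*n/3 (x(n, r) = (n*4)/3 = (4*n)/3 = 4*n/3)
s(J) = -1 (s(J) = -1*1 = -1)
H(c) = 6 - c
-320*H((7 + x(-2, -4))/(N + 0)) + 286 = -320*(6 - (7 + (4/3)*(-2))/(-11 + 0)) + 286 = -320*(6 - (7 - 8/3)/(-11)) + 286 = -320*(6 - 13*(-1)/(3*11)) + 286 = -320*(6 - 1*(-13/33)) + 286 = -320*(6 + 13/33) + 286 = -320*211/33 + 286 = -67520/33 + 286 = -58082/33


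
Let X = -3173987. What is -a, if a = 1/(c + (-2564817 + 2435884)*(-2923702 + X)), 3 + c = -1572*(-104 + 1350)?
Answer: -1/786191377122 ≈ -1.2720e-12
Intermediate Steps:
c = -1958715 (c = -3 - 1572*(-104 + 1350) = -3 - 1572*1246 = -3 - 1958712 = -1958715)
a = 1/786191377122 (a = 1/(-1958715 + (-2564817 + 2435884)*(-2923702 - 3173987)) = 1/(-1958715 - 128933*(-6097689)) = 1/(-1958715 + 786193335837) = 1/786191377122 ≈ 1.2720e-12)
-a = -1*1/786191377122 = -1/786191377122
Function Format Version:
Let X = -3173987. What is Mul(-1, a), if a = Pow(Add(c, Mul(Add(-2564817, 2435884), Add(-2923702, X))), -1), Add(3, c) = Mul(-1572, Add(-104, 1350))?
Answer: Rational(-1, 786191377122) ≈ -1.2720e-12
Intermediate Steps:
c = -1958715 (c = Add(-3, Mul(-1572, Add(-104, 1350))) = Add(-3, Mul(-1572, 1246)) = Add(-3, -1958712) = -1958715)
a = Rational(1, 786191377122) (a = Pow(Add(-1958715, Mul(Add(-2564817, 2435884), Add(-2923702, -3173987))), -1) = Pow(Add(-1958715, Mul(-128933, -6097689)), -1) = Pow(Add(-1958715, 786193335837), -1) = Pow(786191377122, -1) = Rational(1, 786191377122) ≈ 1.2720e-12)
Mul(-1, a) = Mul(-1, Rational(1, 786191377122)) = Rational(-1, 786191377122)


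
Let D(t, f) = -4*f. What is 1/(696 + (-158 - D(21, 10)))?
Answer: 1/578 ≈ 0.0017301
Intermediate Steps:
1/(696 + (-158 - D(21, 10))) = 1/(696 + (-158 - (-4)*10)) = 1/(696 + (-158 - 1*(-40))) = 1/(696 + (-158 + 40)) = 1/(696 - 118) = 1/578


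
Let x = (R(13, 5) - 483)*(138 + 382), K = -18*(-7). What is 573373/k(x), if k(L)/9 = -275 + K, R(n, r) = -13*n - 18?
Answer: -573373/1341 ≈ -427.57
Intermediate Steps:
K = 126
R(n, r) = -18 - 13*n
x = -348400 (x = ((-18 - 13*13) - 483)*(138 + 382) = ((-18 - 169) - 483)*520 = (-187 - 483)*520 = -670*520 = -348400)
k(L) = -1341 (k(L) = 9*(-275 + 126) = 9*(-149) = -1341)
573373/k(x) = 573373/(-1341) = 573373*(-1/1341) = -573373/1341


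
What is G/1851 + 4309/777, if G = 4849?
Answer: 1304848/159803 ≈ 8.1654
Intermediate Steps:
G/1851 + 4309/777 = 4849/1851 + 4309/777 = 1304848/159803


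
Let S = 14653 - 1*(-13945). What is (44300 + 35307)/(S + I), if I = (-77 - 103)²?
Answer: 79607/60998 ≈ 1.3051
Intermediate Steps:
I = 32400 (I = (-180)² = 32400)
S = 28598 (S = 14653 + 13945 = 28598)
(44300 + 35307)/(S + I) = (44300 + 35307)/(28598 + 32400) = 79607/60998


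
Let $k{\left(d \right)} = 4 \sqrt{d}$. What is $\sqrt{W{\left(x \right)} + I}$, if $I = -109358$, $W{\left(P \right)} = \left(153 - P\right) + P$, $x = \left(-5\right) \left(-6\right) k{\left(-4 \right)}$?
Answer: $i \sqrt{109205} \approx 330.46 i$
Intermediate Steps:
$x = 240 i$ ($x = \left(-5\right) \left(-6\right) 4 \sqrt{-4} = 30 \cdot 4 \cdot 2 i = 30 \cdot 8 i = 240 i \approx 240.0 i$)
$W{\left(P \right)} = 153$
$\sqrt{W{\left(x \right)} + I} = \sqrt{153 - 109358} = \sqrt{-109205} = i \sqrt{109205}$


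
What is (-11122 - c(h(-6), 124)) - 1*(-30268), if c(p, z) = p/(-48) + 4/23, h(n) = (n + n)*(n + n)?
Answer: 440423/23 ≈ 19149.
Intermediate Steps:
h(n) = 4*n**2 (h(n) = (2*n)*(2*n) = 4*n**2)
c(p, z) = 4/23 - p/48 (c(p, z) = p*(-1/48) + 4*(1/23) = -p/48 + 4/23 = 4/23 - p/48)
(-11122 - c(h(-6), 124)) - 1*(-30268) = (-11122 - (4/23 - (-6)**2/12)) - 1*(-30268) = (-11122 - (4/23 - 36/12)) + 30268 = (-11122 - (4/23 - 1/48*144)) + 30268 = (-11122 - (4/23 - 3)) + 30268 = (-11122 - 1*(-65/23)) + 30268 = (-11122 + 65/23) + 30268 = -255741/23 + 30268 = 440423/23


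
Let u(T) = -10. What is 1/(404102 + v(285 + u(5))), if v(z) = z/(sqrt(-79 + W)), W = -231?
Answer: 25054324/10124502452173 + 55*I*sqrt(310)/10124502452173 ≈ 2.4746e-6 + 9.5647e-11*I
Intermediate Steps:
v(z) = -I*z*sqrt(310)/310 (v(z) = z/(sqrt(-79 - 231)) = z/(sqrt(-310)) = z/((I*sqrt(310))) = z*(-I*sqrt(310)/310) = -I*z*sqrt(310)/310)
1/(404102 + v(285 + u(5))) = 1/(404102 - I*(285 - 10)*sqrt(310)/310) = 1/(404102 - 1/310*I*275*sqrt(310)) = 1/(404102 - 55*I*sqrt(310)/62)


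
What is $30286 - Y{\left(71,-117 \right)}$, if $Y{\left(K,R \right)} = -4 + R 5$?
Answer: $30875$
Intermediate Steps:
$Y{\left(K,R \right)} = -4 + 5 R$
$30286 - Y{\left(71,-117 \right)} = 30286 - \left(-4 + 5 \left(-117\right)\right) = 30286 - \left(-4 - 585\right) = 30286 - -589 = 30286 + 589 = 30875$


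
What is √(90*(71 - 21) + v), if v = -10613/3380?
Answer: √75996935/130 ≈ 67.059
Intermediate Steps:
v = -10613/3380 (v = -10613*1/3380 = -10613/3380 ≈ -3.1399)
√(90*(71 - 21) + v) = √(90*(71 - 21) - 10613/3380) = √(90*50 - 10613/3380) = √(4500 - 10613/3380) = √(15199387/3380) = √75996935/130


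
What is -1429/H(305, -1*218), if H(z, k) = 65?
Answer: -1429/65 ≈ -21.985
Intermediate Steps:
-1429/H(305, -1*218) = -1429/65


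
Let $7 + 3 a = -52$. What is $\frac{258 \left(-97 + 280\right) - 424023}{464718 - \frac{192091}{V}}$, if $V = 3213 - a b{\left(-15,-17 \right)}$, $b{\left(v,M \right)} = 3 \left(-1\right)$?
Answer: $- \frac{1188455586}{1465528481} \approx -0.81094$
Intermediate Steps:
$a = - \frac{59}{3}$ ($a = - \frac{7}{3} + \frac{1}{3} \left(-52\right) = - \frac{7}{3} - \frac{52}{3} = - \frac{59}{3} \approx -19.667$)
$b{\left(v,M \right)} = -3$
$V = 3154$ ($V = 3213 - \left(- \frac{59}{3}\right) \left(-3\right) = 3213 - 59 = 3154$)
$\frac{258 \left(-97 + 280\right) - 424023}{464718 - \frac{192091}{V}} = \frac{258 \left(-97 + 280\right) - 424023}{464718 - \frac{192091}{3154}} = \frac{258 \cdot 183 - 424023}{464718 - \frac{192091}{3154}} = \frac{47214 - 424023}{464718 - \frac{192091}{3154}} = - \frac{376809}{\frac{1465528481}{3154}} = \left(-376809\right) \frac{3154}{1465528481} = - \frac{1188455586}{1465528481}$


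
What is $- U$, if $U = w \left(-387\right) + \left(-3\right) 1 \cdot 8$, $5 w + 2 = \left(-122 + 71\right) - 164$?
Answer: $- \frac{83859}{5} \approx -16772.0$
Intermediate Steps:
$w = - \frac{217}{5}$ ($w = - \frac{2}{5} + \frac{\left(-122 + 71\right) - 164}{5} = - \frac{2}{5} + \frac{-51 - 164}{5} = - \frac{2}{5} + \frac{1}{5} \left(-215\right) = - \frac{2}{5} - 43 = - \frac{217}{5} \approx -43.4$)
$U = \frac{83859}{5}$ ($U = \left(- \frac{217}{5}\right) \left(-387\right) + \left(-3\right) 1 \cdot 8 = \frac{83979}{5} - 24 = \frac{83859}{5} \approx 16772.0$)
$- U = \left(-1\right) \frac{83859}{5} = - \frac{83859}{5}$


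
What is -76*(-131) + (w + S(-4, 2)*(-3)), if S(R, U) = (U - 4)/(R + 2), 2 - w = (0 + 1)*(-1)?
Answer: 9956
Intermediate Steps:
w = 3 (w = 2 - (0 + 1)*(-1) = 2 - (-1) = 2 - 1*(-1) = 2 + 1 = 3)
S(R, U) = (-4 + U)/(2 + R)
-76*(-131) + (w + S(-4, 2)*(-3)) = -76*(-131) + (3 + ((-4 + 2)/(2 - 4))*(-3)) = 9956 + (3 + (-2/(-2))*(-3)) = 9956 + (3 - ½*(-2)*(-3)) = 9956 + (3 + 1*(-3)) = 9956 + (3 - 3) = 9956 + 0 = 9956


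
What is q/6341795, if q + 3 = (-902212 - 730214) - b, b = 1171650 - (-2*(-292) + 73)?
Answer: -2803422/6341795 ≈ -0.44205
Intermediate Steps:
b = 1170993 (b = 1171650 - (584 + 73) = 1171650 - 1*657 = 1171650 - 657 = 1170993)
q = -2803422 (q = -3 + ((-902212 - 730214) - 1*1170993) = -3 + (-1632426 - 1170993) = -3 - 2803419 = -2803422)
q/6341795 = -2803422/6341795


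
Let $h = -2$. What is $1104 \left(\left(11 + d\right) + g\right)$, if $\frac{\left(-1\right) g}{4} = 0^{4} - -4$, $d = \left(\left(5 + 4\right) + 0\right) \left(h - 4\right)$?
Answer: $-65136$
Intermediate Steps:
$d = -54$ ($d = \left(\left(5 + 4\right) + 0\right) \left(-2 - 4\right) = \left(9 + 0\right) \left(-6\right) = 9 \left(-6\right) = -54$)
$g = -16$ ($g = - 4 \left(0^{4} - -4\right) = - 4 \left(0 + 4\right) = \left(-4\right) 4 = -16$)
$1104 \left(\left(11 + d\right) + g\right) = 1104 \left(\left(11 - 54\right) - 16\right) = 1104 \left(-43 - 16\right) = 1104 \left(-59\right) = -65136$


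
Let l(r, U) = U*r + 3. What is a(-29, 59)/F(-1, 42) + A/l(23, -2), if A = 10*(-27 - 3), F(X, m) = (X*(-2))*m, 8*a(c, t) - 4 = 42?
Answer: 101789/14448 ≈ 7.0452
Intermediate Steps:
l(r, U) = 3 + U*r
a(c, t) = 23/4 (a(c, t) = ½ + (⅛)*42 = ½ + 21/4 = 23/4)
F(X, m) = -2*X*m (F(X, m) = (-2*X)*m = -2*X*m)
A = -300 (A = 10*(-30) = -300)
a(-29, 59)/F(-1, 42) + A/l(23, -2) = 23/(4*((-2*(-1)*42))) - 300/(3 - 2*23) = (23/4)/84 - 300/(3 - 46) = (23/4)*(1/84) - 300/(-43) = 23/336 - 300*(-1/43) = 23/336 + 300/43 = 101789/14448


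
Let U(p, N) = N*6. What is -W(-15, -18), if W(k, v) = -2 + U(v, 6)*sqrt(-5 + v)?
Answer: 2 - 36*I*sqrt(23) ≈ 2.0 - 172.65*I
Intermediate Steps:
U(p, N) = 6*N
W(k, v) = -2 + 36*sqrt(-5 + v) (W(k, v) = -2 + (6*6)*sqrt(-5 + v) = -2 + 36*sqrt(-5 + v))
-W(-15, -18) = -(-2 + 36*sqrt(-5 - 18)) = -(-2 + 36*sqrt(-23)) = -(-2 + 36*(I*sqrt(23))) = -(-2 + 36*I*sqrt(23)) = 2 - 36*I*sqrt(23)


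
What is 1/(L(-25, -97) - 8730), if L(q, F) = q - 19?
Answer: -1/8774 ≈ -0.00011397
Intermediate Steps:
L(q, F) = -19 + q
1/(L(-25, -97) - 8730) = 1/((-19 - 25) - 8730) = 1/(-44 - 8730) = 1/(-8774) = -1/8774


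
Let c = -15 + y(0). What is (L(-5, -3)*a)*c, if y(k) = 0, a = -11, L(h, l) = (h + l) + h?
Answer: -2145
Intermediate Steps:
L(h, l) = l + 2*h
c = -15 (c = -15 + 0 = -15)
(L(-5, -3)*a)*c = ((-3 + 2*(-5))*(-11))*(-15) = ((-3 - 10)*(-11))*(-15) = -13*(-11)*(-15) = 143*(-15) = -2145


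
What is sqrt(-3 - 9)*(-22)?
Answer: -44*I*sqrt(3) ≈ -76.21*I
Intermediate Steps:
sqrt(-3 - 9)*(-22) = sqrt(-12)*(-22) = (2*I*sqrt(3))*(-22) = -44*I*sqrt(3)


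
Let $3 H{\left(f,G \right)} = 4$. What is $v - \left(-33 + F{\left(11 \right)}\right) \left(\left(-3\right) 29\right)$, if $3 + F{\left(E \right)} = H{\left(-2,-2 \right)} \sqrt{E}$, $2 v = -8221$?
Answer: $- \frac{14485}{2} + 116 \sqrt{11} \approx -6857.8$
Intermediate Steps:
$v = - \frac{8221}{2}$ ($v = \frac{1}{2} \left(-8221\right) = - \frac{8221}{2} \approx -4110.5$)
$H{\left(f,G \right)} = \frac{4}{3}$ ($H{\left(f,G \right)} = \frac{1}{3} \cdot 4 = \frac{4}{3}$)
$F{\left(E \right)} = -3 + \frac{4 \sqrt{E}}{3}$
$v - \left(-33 + F{\left(11 \right)}\right) \left(\left(-3\right) 29\right) = - \frac{8221}{2} - \left(-33 - \left(3 - \frac{4 \sqrt{11}}{3}\right)\right) \left(\left(-3\right) 29\right) = - \frac{8221}{2} - \left(-36 + \frac{4 \sqrt{11}}{3}\right) \left(-87\right) = - \frac{8221}{2} - \left(3132 - 116 \sqrt{11}\right) = - \frac{14485}{2} + 116 \sqrt{11}$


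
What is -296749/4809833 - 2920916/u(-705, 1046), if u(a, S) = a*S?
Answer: 6915143275979/1773457574595 ≈ 3.8992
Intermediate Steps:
u(a, S) = S*a
-296749/4809833 - 2920916/u(-705, 1046) = -296749/4809833 - 2920916/(1046*(-705)) = -296749*1/4809833 - 2920916/(-737430) = -296749/4809833 - 2920916*(-1/737430) = -296749/4809833 + 1460458/368715 = 6915143275979/1773457574595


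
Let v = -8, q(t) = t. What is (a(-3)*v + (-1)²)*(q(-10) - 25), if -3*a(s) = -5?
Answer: 1295/3 ≈ 431.67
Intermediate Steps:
a(s) = 5/3 (a(s) = -⅓*(-5) = 5/3)
(a(-3)*v + (-1)²)*(q(-10) - 25) = ((5/3)*(-8) + (-1)²)*(-10 - 25) = (-40/3 + 1)*(-35) = -37/3*(-35) = 1295/3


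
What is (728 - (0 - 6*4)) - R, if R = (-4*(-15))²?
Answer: -2848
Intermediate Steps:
R = 3600 (R = 60² = 3600)
(728 - (0 - 6*4)) - R = (728 - (0 - 6*4)) - 1*3600 = (728 - (0 - 24)) - 3600 = (728 - 1*(-24)) - 3600 = (728 + 24) - 3600 = 752 - 3600 = -2848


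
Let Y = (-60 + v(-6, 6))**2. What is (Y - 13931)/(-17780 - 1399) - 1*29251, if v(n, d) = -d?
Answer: -560995354/19179 ≈ -29251.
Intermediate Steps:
Y = 4356 (Y = (-60 - 1*6)**2 = (-60 - 6)**2 = (-66)**2 = 4356)
(Y - 13931)/(-17780 - 1399) - 1*29251 = (4356 - 13931)/(-17780 - 1399) - 1*29251 = -9575/(-19179) - 29251 = -9575*(-1/19179) - 29251 = 9575/19179 - 29251 = -560995354/19179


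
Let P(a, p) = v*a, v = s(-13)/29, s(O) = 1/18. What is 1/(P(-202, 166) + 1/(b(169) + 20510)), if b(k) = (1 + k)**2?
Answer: -1432890/554461 ≈ -2.5843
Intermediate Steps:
s(O) = 1/18
v = 1/522 (v = (1/18)/29 = (1/18)*(1/29) = 1/522 ≈ 0.0019157)
P(a, p) = a/522
1/(P(-202, 166) + 1/(b(169) + 20510)) = 1/((1/522)*(-202) + 1/((1 + 169)**2 + 20510)) = 1/(-101/261 + 1/(170**2 + 20510)) = 1/(-101/261 + 1/(28900 + 20510)) = 1/(-101/261 + 1/49410) = 1/(-554461/1432890) = -1432890/554461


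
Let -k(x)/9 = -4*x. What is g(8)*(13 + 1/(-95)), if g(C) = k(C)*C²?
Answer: 22745088/95 ≈ 2.3942e+5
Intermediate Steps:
k(x) = 36*x (k(x) = -(-36)*x = 36*x)
g(C) = 36*C³ (g(C) = (36*C)*C² = 36*C³)
g(8)*(13 + 1/(-95)) = (36*8³)*(13 + 1/(-95)) = (36*512)*(13 - 1/95) = 18432*(1234/95) = 22745088/95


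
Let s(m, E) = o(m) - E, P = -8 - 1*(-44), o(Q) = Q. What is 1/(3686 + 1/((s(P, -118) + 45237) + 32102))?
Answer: 77493/285639199 ≈ 0.00027130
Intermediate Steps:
P = 36 (P = -8 + 44 = 36)
s(m, E) = m - E
1/(3686 + 1/((s(P, -118) + 45237) + 32102)) = 1/(3686 + 1/(((36 - 1*(-118)) + 45237) + 32102)) = 1/(3686 + 1/(((36 + 118) + 45237) + 32102)) = 1/(3686 + 1/((154 + 45237) + 32102)) = 1/(3686 + 1/(45391 + 32102)) = 1/(3686 + 1/77493) = 1/(285639199/77493) = 77493/285639199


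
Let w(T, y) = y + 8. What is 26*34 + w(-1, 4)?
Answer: 896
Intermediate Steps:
w(T, y) = 8 + y
26*34 + w(-1, 4) = 26*34 + (8 + 4) = 884 + 12 = 896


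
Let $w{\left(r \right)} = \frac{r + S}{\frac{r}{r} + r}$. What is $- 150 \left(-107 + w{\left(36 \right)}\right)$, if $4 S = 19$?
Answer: $\frac{1175475}{74} \approx 15885.0$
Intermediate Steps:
$S = \frac{19}{4}$ ($S = \frac{1}{4} \cdot 19 = \frac{19}{4} \approx 4.75$)
$w{\left(r \right)} = \frac{\frac{19}{4} + r}{1 + r}$ ($w{\left(r \right)} = \frac{r + \frac{19}{4}}{\frac{r}{r} + r} = \frac{\frac{19}{4} + r}{1 + r}$)
$- 150 \left(-107 + w{\left(36 \right)}\right) = - 150 \left(-107 + \frac{\frac{19}{4} + 36}{1 + 36}\right) = - 150 \left(-107 + \frac{1}{37} \cdot \frac{163}{4}\right) = - 150 \left(-107 + \frac{163}{148}\right) = \left(-150\right) \left(- \frac{15673}{148}\right) = \frac{1175475}{74}$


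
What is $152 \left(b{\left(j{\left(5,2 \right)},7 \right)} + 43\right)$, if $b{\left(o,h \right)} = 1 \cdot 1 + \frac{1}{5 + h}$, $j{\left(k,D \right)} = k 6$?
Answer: $\frac{20102}{3} \approx 6700.7$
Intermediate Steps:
$j{\left(k,D \right)} = 6 k$
$b{\left(o,h \right)} = 1 + \frac{1}{5 + h}$
$152 \left(b{\left(j{\left(5,2 \right)},7 \right)} + 43\right) = 152 \left(\frac{6 + 7}{5 + 7} + 43\right) = 152 \left(\frac{1}{12} \cdot 13 + 43\right) = 152 \left(\frac{13}{12} + 43\right) = 152 \cdot \frac{529}{12} = \frac{20102}{3}$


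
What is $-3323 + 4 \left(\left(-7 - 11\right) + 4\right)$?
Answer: $-3379$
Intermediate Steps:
$-3323 + 4 \left(\left(-7 - 11\right) + 4\right) = -3323 + 4 \left(-18 + 4\right) = -3323 + 4 \left(-14\right) = -3323 - 56 = -3379$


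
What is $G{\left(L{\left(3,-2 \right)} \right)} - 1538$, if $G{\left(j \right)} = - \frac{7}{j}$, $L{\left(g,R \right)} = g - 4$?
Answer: $-1531$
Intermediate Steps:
$L{\left(g,R \right)} = -4 + g$
$G{\left(L{\left(3,-2 \right)} \right)} - 1538 = - \frac{7}{-4 + 3} - 1538 = - \frac{7}{-1} - 1538 = \left(-7\right) \left(-1\right) - 1538 = 7 - 1538 = -1531$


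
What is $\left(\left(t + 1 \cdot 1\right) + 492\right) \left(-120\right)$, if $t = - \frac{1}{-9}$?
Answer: $- \frac{177520}{3} \approx -59173.0$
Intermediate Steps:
$t = \frac{1}{9}$ ($t = \left(-1\right) \left(- \frac{1}{9}\right) = \frac{1}{9} \approx 0.11111$)
$\left(\left(t + 1 \cdot 1\right) + 492\right) \left(-120\right) = \left(\left(\frac{1}{9} + 1 \cdot 1\right) + 492\right) \left(-120\right) = \left(\left(\frac{1}{9} + 1\right) + 492\right) \left(-120\right) = \left(\frac{10}{9} + 492\right) \left(-120\right) = \frac{4438}{9} \left(-120\right) = - \frac{177520}{3}$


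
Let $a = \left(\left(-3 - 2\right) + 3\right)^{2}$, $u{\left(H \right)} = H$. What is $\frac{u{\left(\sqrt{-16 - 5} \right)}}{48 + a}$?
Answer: $\frac{i \sqrt{21}}{52} \approx 0.088126 i$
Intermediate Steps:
$a = 4$ ($a = \left(\left(-3 - 2\right) + 3\right)^{2} = \left(-5 + 3\right)^{2} = \left(-2\right)^{2} = 4$)
$\frac{u{\left(\sqrt{-16 - 5} \right)}}{48 + a} = \frac{\sqrt{-16 - 5}}{48 + 4} = \frac{\sqrt{-21}}{52} = i \sqrt{21} \cdot \frac{1}{52} = \frac{i \sqrt{21}}{52}$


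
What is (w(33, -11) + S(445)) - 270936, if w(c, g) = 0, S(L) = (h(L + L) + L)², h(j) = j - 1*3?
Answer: 1503288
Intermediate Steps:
h(j) = -3 + j (h(j) = j - 3 = -3 + j)
S(L) = (-3 + 3*L)² (S(L) = ((-3 + (L + L)) + L)² = ((-3 + 2*L) + L)² = (-3 + 3*L)²)
(w(33, -11) + S(445)) - 270936 = (0 + 9*(-1 + 445)²) - 270936 = (0 + 9*444²) - 270936 = (0 + 9*197136) - 270936 = (0 + 1774224) - 270936 = 1774224 - 270936 = 1503288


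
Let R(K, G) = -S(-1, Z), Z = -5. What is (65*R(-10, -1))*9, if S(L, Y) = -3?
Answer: 1755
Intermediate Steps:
R(K, G) = 3 (R(K, G) = -1*(-3) = 3)
(65*R(-10, -1))*9 = (65*3)*9 = 195*9 = 1755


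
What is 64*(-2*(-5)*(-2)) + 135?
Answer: -1145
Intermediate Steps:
64*(-2*(-5)*(-2)) + 135 = 64*(10*(-2)) + 135 = 64*(-20) + 135 = -1280 + 135 = -1145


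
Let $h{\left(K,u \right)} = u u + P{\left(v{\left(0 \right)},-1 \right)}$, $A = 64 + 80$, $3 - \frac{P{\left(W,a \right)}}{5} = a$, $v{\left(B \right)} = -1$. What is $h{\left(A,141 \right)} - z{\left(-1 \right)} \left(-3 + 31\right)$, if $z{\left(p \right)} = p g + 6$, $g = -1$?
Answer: $19705$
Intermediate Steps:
$z{\left(p \right)} = 6 - p$ ($z{\left(p \right)} = p \left(-1\right) + 6 = - p + 6 = 6 - p$)
$P{\left(W,a \right)} = 15 - 5 a$
$A = 144$
$h{\left(K,u \right)} = 20 + u^{2}$ ($h{\left(K,u \right)} = u u + \left(15 - -5\right) = u^{2} + \left(15 + 5\right) = u^{2} + 20 = 20 + u^{2}$)
$h{\left(A,141 \right)} - z{\left(-1 \right)} \left(-3 + 31\right) = \left(20 + 141^{2}\right) - \left(6 - -1\right) \left(-3 + 31\right) = \left(20 + 19881\right) - \left(6 + 1\right) 28 = 19901 - 7 \cdot 28 = 19901 - 196 = 19705$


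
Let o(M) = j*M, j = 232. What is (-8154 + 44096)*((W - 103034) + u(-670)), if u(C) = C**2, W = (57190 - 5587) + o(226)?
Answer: 16170341742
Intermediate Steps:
o(M) = 232*M
W = 104035 (W = (57190 - 5587) + 232*226 = 51603 + 52432 = 104035)
(-8154 + 44096)*((W - 103034) + u(-670)) = (-8154 + 44096)*((104035 - 103034) + (-670)**2) = 35942*(1001 + 448900) = 35942*449901 = 16170341742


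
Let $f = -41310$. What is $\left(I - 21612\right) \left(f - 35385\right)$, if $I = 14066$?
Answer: $578740470$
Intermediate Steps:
$\left(I - 21612\right) \left(f - 35385\right) = \left(14066 - 21612\right) \left(-41310 - 35385\right) = \left(-7546\right) \left(-76695\right) = 578740470$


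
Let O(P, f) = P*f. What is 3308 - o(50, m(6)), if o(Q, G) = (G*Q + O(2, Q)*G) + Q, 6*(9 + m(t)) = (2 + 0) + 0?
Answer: 4558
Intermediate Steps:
m(t) = -26/3 (m(t) = -9 + ((2 + 0) + 0)/6 = -9 + (2 + 0)/6 = -9 + (⅙)*2 = -9 + ⅓ = -26/3)
o(Q, G) = Q + 3*G*Q (o(Q, G) = (G*Q + (2*Q)*G) + Q = (G*Q + 2*G*Q) + Q = 3*G*Q + Q = Q + 3*G*Q)
3308 - o(50, m(6)) = 3308 - 50*(1 + 3*(-26/3)) = 3308 - 50*(1 - 26) = 3308 - 50*(-25) = 3308 - 1*(-1250) = 3308 + 1250 = 4558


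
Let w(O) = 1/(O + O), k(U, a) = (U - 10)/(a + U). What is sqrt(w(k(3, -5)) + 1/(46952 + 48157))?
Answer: 2*sqrt(6593577)/13587 ≈ 0.37798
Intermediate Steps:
k(U, a) = (-10 + U)/(U + a)
w(O) = 1/(2*O)
sqrt(w(k(3, -5)) + 1/(46952 + 48157)) = sqrt(1/(2*(((-10 + 3)/(3 - 5)))) + 1/(46952 + 48157)) = sqrt(1/(2*((-7/(-2)))) + 1/95109) = sqrt(1/(2*((-1/2*(-7)))) + 1/95109) = sqrt(1/(2*(7/2)) + 1/95109) = sqrt((1/2)*(2/7) + 1/95109) = sqrt(1/7 + 1/95109) = sqrt(13588/95109) = 2*sqrt(6593577)/13587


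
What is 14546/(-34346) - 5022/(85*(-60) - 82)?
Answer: 24277060/44495243 ≈ 0.54561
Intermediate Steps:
14546/(-34346) - 5022/(85*(-60) - 82) = 14546*(-1/34346) - 5022/(-5100 - 82) = -7273/17173 - 5022/(-5182) = -7273/17173 - 5022*(-1/5182) = -7273/17173 + 2511/2591 = 24277060/44495243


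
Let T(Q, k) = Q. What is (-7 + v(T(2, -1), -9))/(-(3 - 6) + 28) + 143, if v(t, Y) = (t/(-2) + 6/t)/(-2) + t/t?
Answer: 4426/31 ≈ 142.77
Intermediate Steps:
v(t, Y) = 1 - 3/t + t/4 (v(t, Y) = (t*(-½) + 6/t)*(-½) + 1 = (-t/2 + 6/t)*(-½) + 1 = (6/t - t/2)*(-½) + 1 = (-3/t + t/4) + 1 = 1 - 3/t + t/4)
(-7 + v(T(2, -1), -9))/(-(3 - 6) + 28) + 143 = (-7 + (1 - 3/2 + (¼)*2))/(-(3 - 6) + 28) + 143 = (-7 + (1 - 3*½ + ½))/(-1*(-3) + 28) + 143 = (-7 + (1 - 3/2 + ½))/(3 + 28) + 143 = (-7 + 0)/31 + 143 = -7*1/31 + 143 = -7/31 + 143 = 4426/31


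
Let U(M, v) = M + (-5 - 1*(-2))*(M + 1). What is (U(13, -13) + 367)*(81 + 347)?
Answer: 144664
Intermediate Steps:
U(M, v) = -3 - 2*M (U(M, v) = M + (-5 + 2)*(1 + M) = M - 3*(1 + M) = M + (-3 - 3*M) = -3 - 2*M)
(U(13, -13) + 367)*(81 + 347) = ((-3 - 2*13) + 367)*(81 + 347) = ((-3 - 26) + 367)*428 = (-29 + 367)*428 = 338*428 = 144664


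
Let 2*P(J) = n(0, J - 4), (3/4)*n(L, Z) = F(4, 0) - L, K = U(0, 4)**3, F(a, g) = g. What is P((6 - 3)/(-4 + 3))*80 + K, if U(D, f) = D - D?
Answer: 0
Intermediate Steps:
U(D, f) = 0
K = 0 (K = 0**3 = 0)
n(L, Z) = -4*L/3 (n(L, Z) = 4*(0 - L)/3 = 4*(-L)/3 = -4*L/3)
P(J) = 0 (P(J) = (-4/3*0)/2 = (1/2)*0 = 0)
P((6 - 3)/(-4 + 3))*80 + K = 0*80 + 0 = 0 + 0 = 0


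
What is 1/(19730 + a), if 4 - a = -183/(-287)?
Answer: 287/5663475 ≈ 5.0676e-5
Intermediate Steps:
a = 965/287 (a = 4 - (-183)/(-287) = 4 - (-1)*(-183)/287 = 4 - 1*183/287 = 4 - 183/287 = 965/287 ≈ 3.3624)
1/(19730 + a) = 1/(19730 + 965/287) = 1/(5663475/287) = 287/5663475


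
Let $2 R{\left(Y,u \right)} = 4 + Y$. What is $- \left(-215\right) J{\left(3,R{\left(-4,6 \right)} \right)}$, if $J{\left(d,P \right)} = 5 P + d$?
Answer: $645$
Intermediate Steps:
$R{\left(Y,u \right)} = 2 + \frac{Y}{2}$ ($R{\left(Y,u \right)} = \frac{4 + Y}{2} = 2 + \frac{Y}{2}$)
$J{\left(d,P \right)} = d + 5 P$
$- \left(-215\right) J{\left(3,R{\left(-4,6 \right)} \right)} = - \left(-215\right) \left(3 + 5 \left(2 + \frac{1}{2} \left(-4\right)\right)\right) = - \left(-215\right) \left(3 + 5 \left(2 - 2\right)\right) = - \left(-215\right) \left(3 + 5 \cdot 0\right) = - \left(-215\right) \left(3 + 0\right) = - \left(-215\right) 3 = \left(-1\right) \left(-645\right) = 645$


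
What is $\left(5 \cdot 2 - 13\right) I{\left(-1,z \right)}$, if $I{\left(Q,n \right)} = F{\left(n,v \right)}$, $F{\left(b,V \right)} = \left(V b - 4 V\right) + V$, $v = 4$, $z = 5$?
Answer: $-24$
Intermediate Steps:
$F{\left(b,V \right)} = - 3 V + V b$ ($F{\left(b,V \right)} = \left(- 4 V + V b\right) + V = - 3 V + V b$)
$I{\left(Q,n \right)} = -12 + 4 n$ ($I{\left(Q,n \right)} = 4 \left(-3 + n\right) = -12 + 4 n$)
$\left(5 \cdot 2 - 13\right) I{\left(-1,z \right)} = \left(5 \cdot 2 - 13\right) \left(-12 + 4 \cdot 5\right) = \left(10 - 13\right) \left(-12 + 20\right) = \left(-3\right) 8 = -24$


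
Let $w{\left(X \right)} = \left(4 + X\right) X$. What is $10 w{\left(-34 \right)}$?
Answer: $10200$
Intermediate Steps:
$w{\left(X \right)} = X \left(4 + X\right)$
$10 w{\left(-34 \right)} = 10 \left(- 34 \left(4 - 34\right)\right) = 10 \left(\left(-34\right) \left(-30\right)\right) = 10 \cdot 1020 = 10200$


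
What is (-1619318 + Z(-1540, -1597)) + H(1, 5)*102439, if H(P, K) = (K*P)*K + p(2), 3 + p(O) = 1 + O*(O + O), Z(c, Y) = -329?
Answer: 1555962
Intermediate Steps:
p(O) = -2 + 2*O² (p(O) = -3 + (1 + O*(O + O)) = -3 + (1 + O*(2*O)) = -3 + (1 + 2*O²) = -2 + 2*O²)
H(P, K) = 6 + P*K² (H(P, K) = (K*P)*K + (-2 + 2*2²) = P*K² + (-2 + 2*4) = P*K² + (-2 + 8) = P*K² + 6 = 6 + P*K²)
(-1619318 + Z(-1540, -1597)) + H(1, 5)*102439 = (-1619318 - 329) + (6 + 1*5²)*102439 = -1619647 + (6 + 1*25)*102439 = -1619647 + (6 + 25)*102439 = -1619647 + 31*102439 = -1619647 + 3175609 = 1555962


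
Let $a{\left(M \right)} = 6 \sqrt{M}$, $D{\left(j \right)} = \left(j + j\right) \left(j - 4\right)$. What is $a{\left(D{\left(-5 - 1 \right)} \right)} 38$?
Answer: $456 \sqrt{30} \approx 2497.6$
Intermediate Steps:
$D{\left(j \right)} = 2 j \left(-4 + j\right)$
$a{\left(D{\left(-5 - 1 \right)} \right)} 38 = 6 \sqrt{2 \left(-5 - 1\right) \left(-4 - 6\right)} 38 = 6 \sqrt{2 \left(-6\right) \left(-4 - 6\right)} 38 = 6 \sqrt{2 \left(-6\right) \left(-10\right)} 38 = 6 \sqrt{120} \cdot 38 = 6 \cdot 2 \sqrt{30} \cdot 38 = 12 \sqrt{30} \cdot 38 = 456 \sqrt{30}$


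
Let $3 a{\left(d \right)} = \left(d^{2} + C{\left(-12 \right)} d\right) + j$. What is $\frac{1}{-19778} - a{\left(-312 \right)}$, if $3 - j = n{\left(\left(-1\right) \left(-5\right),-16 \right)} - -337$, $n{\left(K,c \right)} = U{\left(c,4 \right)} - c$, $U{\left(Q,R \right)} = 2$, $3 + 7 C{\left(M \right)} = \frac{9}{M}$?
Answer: $- \frac{13451294713}{415338} \approx -32386.0$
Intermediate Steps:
$C{\left(M \right)} = - \frac{3}{7} + \frac{9}{7 M}$ ($C{\left(M \right)} = - \frac{3}{7} + \frac{9 \frac{1}{M}}{7} = - \frac{3}{7} + \frac{9}{7 M}$)
$n{\left(K,c \right)} = 2 - c$
$j = -352$ ($j = 3 - \left(\left(2 - -16\right) - -337\right) = 3 - \left(\left(2 + 16\right) + 337\right) = 3 - \left(18 + 337\right) = 3 - 355 = -352$)
$a{\left(d \right)} = - \frac{352}{3} - \frac{5 d}{28} + \frac{d^{2}}{3}$ ($a{\left(d \right)} = \frac{\left(d^{2} + \frac{3 \left(3 - -12\right)}{7 \left(-12\right)} d\right) - 352}{3} = \frac{\left(d^{2} + \frac{3}{7} \left(- \frac{1}{12}\right) \left(3 + 12\right) d\right) - 352}{3} = \frac{\left(d^{2} + \frac{3}{7} \left(- \frac{1}{12}\right) 15 d\right) - 352}{3} = \frac{\left(d^{2} - \frac{15 d}{28}\right) - 352}{3} = \frac{-352 + d^{2} - \frac{15 d}{28}}{3} = - \frac{352}{3} - \frac{5 d}{28} + \frac{d^{2}}{3}$)
$\frac{1}{-19778} - a{\left(-312 \right)} = \frac{1}{-19778} - \left(- \frac{352}{3} - - \frac{390}{7} + \frac{\left(-312\right)^{2}}{3}\right) = - \frac{1}{19778} - \left(- \frac{352}{3} + \frac{390}{7} + \frac{1}{3} \cdot 97344\right) = - \frac{1}{19778} - \left(- \frac{352}{3} + \frac{390}{7} + 32448\right) = - \frac{1}{19778} - \frac{680114}{21} = - \frac{13451294713}{415338}$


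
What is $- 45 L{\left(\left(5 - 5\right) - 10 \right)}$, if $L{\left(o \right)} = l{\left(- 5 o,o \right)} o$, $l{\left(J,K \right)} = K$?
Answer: $-4500$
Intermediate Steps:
$L{\left(o \right)} = o^{2}$ ($L{\left(o \right)} = o o = o^{2}$)
$- 45 L{\left(\left(5 - 5\right) - 10 \right)} = - 45 \left(\left(5 - 5\right) - 10\right)^{2} = - 45 \left(0 - 10\right)^{2} = - 45 \left(-10\right)^{2} = \left(-45\right) 100 = -4500$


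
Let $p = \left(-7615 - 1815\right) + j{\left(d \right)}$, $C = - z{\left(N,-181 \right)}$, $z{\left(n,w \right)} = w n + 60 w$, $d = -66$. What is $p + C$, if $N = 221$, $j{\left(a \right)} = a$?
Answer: $41365$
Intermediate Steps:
$z{\left(n,w \right)} = 60 w + n w$ ($z{\left(n,w \right)} = n w + 60 w = 60 w + n w$)
$C = 50861$ ($C = - \left(-181\right) \left(60 + 221\right) = - \left(-181\right) 281 = \left(-1\right) \left(-50861\right) = 50861$)
$p = -9496$ ($p = \left(-7615 - 1815\right) - 66 = -9430 - 66 = -9496$)
$p + C = -9496 + 50861 = 41365$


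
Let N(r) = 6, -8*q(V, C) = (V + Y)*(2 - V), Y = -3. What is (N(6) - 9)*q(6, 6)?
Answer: -9/2 ≈ -4.5000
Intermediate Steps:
q(V, C) = -(-3 + V)*(2 - V)/8 (q(V, C) = -(V - 3)*(2 - V)/8 = -(-3 + V)*(2 - V)/8)
(N(6) - 9)*q(6, 6) = (6 - 9)*(3/4 - 5/8*6 + (1/8)*6**2) = -3*(3/4 - 15/4 + (1/8)*36) = -3*(3/4 - 15/4 + 9/2) = -3*3/2 = -9/2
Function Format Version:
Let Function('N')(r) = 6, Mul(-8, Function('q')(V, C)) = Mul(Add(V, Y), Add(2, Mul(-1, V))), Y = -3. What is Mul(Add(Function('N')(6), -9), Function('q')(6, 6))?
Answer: Rational(-9, 2) ≈ -4.5000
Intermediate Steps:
Function('q')(V, C) = Mul(Rational(-1, 8), Add(-3, V), Add(2, Mul(-1, V))) (Function('q')(V, C) = Mul(Rational(-1, 8), Mul(Add(V, -3), Add(2, Mul(-1, V)))) = Mul(Rational(-1, 8), Mul(Add(-3, V), Add(2, Mul(-1, V)))) = Mul(Rational(-1, 8), Add(-3, V), Add(2, Mul(-1, V))))
Mul(Add(Function('N')(6), -9), Function('q')(6, 6)) = Mul(Add(6, -9), Add(Rational(3, 4), Mul(Rational(-5, 8), 6), Mul(Rational(1, 8), Pow(6, 2)))) = Mul(-3, Add(Rational(3, 4), Rational(-15, 4), Mul(Rational(1, 8), 36))) = Mul(-3, Add(Rational(3, 4), Rational(-15, 4), Rational(9, 2))) = Mul(-3, Rational(3, 2)) = Rational(-9, 2)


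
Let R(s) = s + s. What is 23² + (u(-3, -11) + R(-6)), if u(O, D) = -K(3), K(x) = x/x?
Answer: 516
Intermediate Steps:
R(s) = 2*s
K(x) = 1
u(O, D) = -1 (u(O, D) = -1*1 = -1)
23² + (u(-3, -11) + R(-6)) = 23² + (-1 + 2*(-6)) = 529 + (-1 - 12) = 529 - 13 = 516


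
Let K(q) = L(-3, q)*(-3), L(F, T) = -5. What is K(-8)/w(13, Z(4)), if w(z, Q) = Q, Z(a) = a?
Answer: 15/4 ≈ 3.7500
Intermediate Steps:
K(q) = 15 (K(q) = -5*(-3) = 15)
K(-8)/w(13, Z(4)) = 15/4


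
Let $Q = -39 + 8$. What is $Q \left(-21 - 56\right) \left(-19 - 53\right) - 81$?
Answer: $-171945$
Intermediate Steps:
$Q = -31$
$Q \left(-21 - 56\right) \left(-19 - 53\right) - 81 = - 31 \left(-21 - 56\right) \left(-19 - 53\right) - 81 = - 31 \left(\left(-77\right) \left(-72\right)\right) - 81 = \left(-31\right) 5544 - 81 = -171864 - 81 = -171945$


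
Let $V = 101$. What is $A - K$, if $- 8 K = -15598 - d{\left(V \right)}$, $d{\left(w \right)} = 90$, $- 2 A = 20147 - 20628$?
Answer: $- \frac{3441}{2} \approx -1720.5$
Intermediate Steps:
$A = \frac{481}{2}$ ($A = - \frac{20147 - 20628}{2} = \left(- \frac{1}{2}\right) \left(-481\right) = \frac{481}{2} \approx 240.5$)
$K = 1961$ ($K = - \frac{-15598 - 90}{8} = \left(- \frac{1}{8}\right) \left(-15688\right) = 1961$)
$A - K = \frac{481}{2} - 1961 = - \frac{3441}{2}$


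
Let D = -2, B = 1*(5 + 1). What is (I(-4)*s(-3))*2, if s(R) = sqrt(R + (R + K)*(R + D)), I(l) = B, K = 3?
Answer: 12*I*sqrt(3) ≈ 20.785*I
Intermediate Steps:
B = 6 (B = 1*6 = 6)
I(l) = 6
s(R) = sqrt(R + (-2 + R)*(3 + R)) (s(R) = sqrt(R + (R + 3)*(R - 2)) = sqrt(R + (3 + R)*(-2 + R)) = sqrt(R + (-2 + R)*(3 + R)))
(I(-4)*s(-3))*2 = (6*sqrt(-6 + (-3)**2 + 2*(-3)))*2 = (6*sqrt(-6 + 9 - 6))*2 = (6*sqrt(-3))*2 = (6*(I*sqrt(3)))*2 = (6*I*sqrt(3))*2 = 12*I*sqrt(3)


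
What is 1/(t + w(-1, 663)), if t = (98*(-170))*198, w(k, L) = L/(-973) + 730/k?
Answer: -973/3210326593 ≈ -3.0308e-7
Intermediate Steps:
w(k, L) = 730/k - L/973 (w(k, L) = L*(-1/973) + 730/k = -L/973 + 730/k = 730/k - L/973)
t = -3298680 (t = -16660*198 = -3298680)
1/(t + w(-1, 663)) = 1/(-3298680 + (730/(-1) - 1/973*663)) = 1/(-3298680 + (730*(-1) - 663/973)) = 1/(-3298680 + (-730 - 663/973)) = 1/(-3298680 - 710953/973) = 1/(-3210326593/973) = -973/3210326593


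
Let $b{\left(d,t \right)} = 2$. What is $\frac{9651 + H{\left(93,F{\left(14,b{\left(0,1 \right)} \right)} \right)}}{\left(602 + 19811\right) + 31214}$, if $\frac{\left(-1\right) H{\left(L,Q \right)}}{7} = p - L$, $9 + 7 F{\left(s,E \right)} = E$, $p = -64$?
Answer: $\frac{10750}{51627} \approx 0.20822$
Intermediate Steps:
$F{\left(s,E \right)} = - \frac{9}{7} + \frac{E}{7}$
$H{\left(L,Q \right)} = 448 + 7 L$ ($H{\left(L,Q \right)} = - 7 \left(-64 - L\right) = 448 + 7 L$)
$\frac{9651 + H{\left(93,F{\left(14,b{\left(0,1 \right)} \right)} \right)}}{\left(602 + 19811\right) + 31214} = \frac{9651 + \left(448 + 7 \cdot 93\right)}{\left(602 + 19811\right) + 31214} = \frac{9651 + \left(448 + 651\right)}{20413 + 31214} = \frac{9651 + 1099}{51627} = 10750 \cdot \frac{1}{51627} = \frac{10750}{51627}$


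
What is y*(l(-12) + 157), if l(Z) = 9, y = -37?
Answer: -6142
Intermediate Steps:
y*(l(-12) + 157) = -37*(9 + 157) = -37*166 = -6142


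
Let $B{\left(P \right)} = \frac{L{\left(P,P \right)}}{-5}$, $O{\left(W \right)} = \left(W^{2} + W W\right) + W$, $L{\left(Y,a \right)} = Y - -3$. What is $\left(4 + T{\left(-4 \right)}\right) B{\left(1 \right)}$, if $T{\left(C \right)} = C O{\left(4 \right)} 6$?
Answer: $688$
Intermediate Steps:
$L{\left(Y,a \right)} = 3 + Y$ ($L{\left(Y,a \right)} = Y + 3 = 3 + Y$)
$O{\left(W \right)} = W + 2 W^{2}$ ($O{\left(W \right)} = \left(W^{2} + W^{2}\right) + W = 2 W^{2} + W = W + 2 W^{2}$)
$T{\left(C \right)} = 216 C$ ($T{\left(C \right)} = C 4 \left(1 + 2 \cdot 4\right) 6 = C 4 \left(1 + 8\right) 6 = C 4 \cdot 9 \cdot 6 = C 36 \cdot 6 = 36 C 6 = 216 C$)
$B{\left(P \right)} = - \frac{3}{5} - \frac{P}{5}$ ($B{\left(P \right)} = \frac{3 + P}{-5} = \left(3 + P\right) \left(- \frac{1}{5}\right) = - \frac{3}{5} - \frac{P}{5}$)
$\left(4 + T{\left(-4 \right)}\right) B{\left(1 \right)} = \left(4 + 216 \left(-4\right)\right) \left(- \frac{3}{5} - \frac{1}{5}\right) = \left(4 - 864\right) \left(- \frac{3}{5} - \frac{1}{5}\right) = \left(-860\right) \left(- \frac{4}{5}\right) = 688$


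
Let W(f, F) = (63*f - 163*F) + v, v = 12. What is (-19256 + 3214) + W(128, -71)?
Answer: 3607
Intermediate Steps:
W(f, F) = 12 - 163*F + 63*f (W(f, F) = (63*f - 163*F) + 12 = (-163*F + 63*f) + 12 = 12 - 163*F + 63*f)
(-19256 + 3214) + W(128, -71) = (-19256 + 3214) + (12 - 163*(-71) + 63*128) = -16042 + (12 + 11573 + 8064) = -16042 + 19649 = 3607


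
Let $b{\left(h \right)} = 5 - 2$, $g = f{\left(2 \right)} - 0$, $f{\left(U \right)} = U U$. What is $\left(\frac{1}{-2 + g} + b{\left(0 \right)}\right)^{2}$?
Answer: $\frac{49}{4} \approx 12.25$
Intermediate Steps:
$f{\left(U \right)} = U^{2}$
$g = 4$ ($g = 2^{2} - 0 = 4 + 0 = 4$)
$b{\left(h \right)} = 3$
$\left(\frac{1}{-2 + g} + b{\left(0 \right)}\right)^{2} = \left(\frac{1}{-2 + 4} + 3\right)^{2} = \left(\frac{1}{2} + 3\right)^{2} = \left(\frac{7}{2}\right)^{2} = \frac{49}{4}$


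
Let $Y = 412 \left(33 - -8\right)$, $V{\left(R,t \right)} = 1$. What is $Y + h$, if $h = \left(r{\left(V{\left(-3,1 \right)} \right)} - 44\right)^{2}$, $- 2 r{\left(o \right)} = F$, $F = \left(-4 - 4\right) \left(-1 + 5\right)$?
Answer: $17676$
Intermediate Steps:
$F = -32$ ($F = \left(-8\right) 4 = -32$)
$Y = 16892$ ($Y = 412 \left(33 + 8\right) = 412 \cdot 41 = 16892$)
$r{\left(o \right)} = 16$ ($r{\left(o \right)} = \left(- \frac{1}{2}\right) \left(-32\right) = 16$)
$h = 784$ ($h = \left(16 - 44\right)^{2} = \left(-28\right)^{2} = 784$)
$Y + h = 16892 + 784 = 17676$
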